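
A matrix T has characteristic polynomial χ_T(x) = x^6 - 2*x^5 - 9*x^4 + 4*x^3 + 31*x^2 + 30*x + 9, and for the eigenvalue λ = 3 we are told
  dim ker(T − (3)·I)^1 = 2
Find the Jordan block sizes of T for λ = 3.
Block sizes for λ = 3: [1, 1]

From the dimensions of kernels of powers, the number of Jordan blocks of size at least j is d_j − d_{j−1} where d_j = dim ker(N^j) (with d_0 = 0). Computing the differences gives [2].
The number of blocks of size exactly k is (#blocks of size ≥ k) − (#blocks of size ≥ k + 1), so the partition is: 2 block(s) of size 1.
In nonincreasing order the block sizes are [1, 1].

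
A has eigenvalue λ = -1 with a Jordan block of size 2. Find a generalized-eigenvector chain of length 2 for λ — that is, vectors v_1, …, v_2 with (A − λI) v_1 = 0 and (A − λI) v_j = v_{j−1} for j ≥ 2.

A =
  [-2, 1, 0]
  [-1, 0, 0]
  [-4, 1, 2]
A Jordan chain for λ = -1 of length 2:
v_1 = (1, 1, 1)ᵀ
v_2 = (0, 1, 0)ᵀ

Let N = A − (-1)·I. We want v_2 with N^2 v_2 = 0 but N^1 v_2 ≠ 0; then v_{j-1} := N · v_j for j = 2, …, 2.

Pick v_2 = (0, 1, 0)ᵀ.
Then v_1 = N · v_2 = (1, 1, 1)ᵀ.

Sanity check: (A − (-1)·I) v_1 = (0, 0, 0)ᵀ = 0. ✓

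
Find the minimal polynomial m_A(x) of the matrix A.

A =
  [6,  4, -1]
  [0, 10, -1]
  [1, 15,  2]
x^3 - 18*x^2 + 108*x - 216

The characteristic polynomial is χ_A(x) = (x - 6)^3, so the eigenvalues are known. The minimal polynomial is
  m_A(x) = Π_λ (x − λ)^{k_λ}
where k_λ is the size of the *largest* Jordan block for λ (equivalently, the smallest k with (A − λI)^k v = 0 for every generalised eigenvector v of λ).

  λ = 6: largest Jordan block has size 3, contributing (x − 6)^3

So m_A(x) = (x - 6)^3 = x^3 - 18*x^2 + 108*x - 216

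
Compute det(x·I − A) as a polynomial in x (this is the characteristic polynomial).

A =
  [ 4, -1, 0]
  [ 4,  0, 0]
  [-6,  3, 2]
x^3 - 6*x^2 + 12*x - 8

Expanding det(x·I − A) (e.g. by cofactor expansion or by noting that A is similar to its Jordan form J, which has the same characteristic polynomial as A) gives
  χ_A(x) = x^3 - 6*x^2 + 12*x - 8
which factors as (x - 2)^3. The eigenvalues (with algebraic multiplicities) are λ = 2 with multiplicity 3.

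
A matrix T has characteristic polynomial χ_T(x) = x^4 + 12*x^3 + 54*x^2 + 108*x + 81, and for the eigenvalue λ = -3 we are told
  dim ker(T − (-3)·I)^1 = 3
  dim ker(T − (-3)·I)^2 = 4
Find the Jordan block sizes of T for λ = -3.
Block sizes for λ = -3: [2, 1, 1]

From the dimensions of kernels of powers, the number of Jordan blocks of size at least j is d_j − d_{j−1} where d_j = dim ker(N^j) (with d_0 = 0). Computing the differences gives [3, 1].
The number of blocks of size exactly k is (#blocks of size ≥ k) − (#blocks of size ≥ k + 1), so the partition is: 2 block(s) of size 1, 1 block(s) of size 2.
In nonincreasing order the block sizes are [2, 1, 1].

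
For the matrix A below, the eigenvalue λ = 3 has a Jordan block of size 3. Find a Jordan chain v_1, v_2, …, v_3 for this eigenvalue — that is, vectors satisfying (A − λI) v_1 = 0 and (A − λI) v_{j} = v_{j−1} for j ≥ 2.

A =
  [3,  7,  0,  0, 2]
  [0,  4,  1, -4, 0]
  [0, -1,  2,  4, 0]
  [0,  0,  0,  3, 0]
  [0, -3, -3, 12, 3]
A Jordan chain for λ = 3 of length 3:
v_1 = (1, 0, 0, 0, 0)ᵀ
v_2 = (7, 1, -1, 0, -3)ᵀ
v_3 = (0, 1, 0, 0, 0)ᵀ

Let N = A − (3)·I. We want v_3 with N^3 v_3 = 0 but N^2 v_3 ≠ 0; then v_{j-1} := N · v_j for j = 3, …, 2.

Pick v_3 = (0, 1, 0, 0, 0)ᵀ.
Then v_2 = N · v_3 = (7, 1, -1, 0, -3)ᵀ.
Then v_1 = N · v_2 = (1, 0, 0, 0, 0)ᵀ.

Sanity check: (A − (3)·I) v_1 = (0, 0, 0, 0, 0)ᵀ = 0. ✓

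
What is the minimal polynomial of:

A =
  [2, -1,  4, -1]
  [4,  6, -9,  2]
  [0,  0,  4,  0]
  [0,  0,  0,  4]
x^3 - 12*x^2 + 48*x - 64

The characteristic polynomial is χ_A(x) = (x - 4)^4, so the eigenvalues are known. The minimal polynomial is
  m_A(x) = Π_λ (x − λ)^{k_λ}
where k_λ is the size of the *largest* Jordan block for λ (equivalently, the smallest k with (A − λI)^k v = 0 for every generalised eigenvector v of λ).

  λ = 4: largest Jordan block has size 3, contributing (x − 4)^3

So m_A(x) = (x - 4)^3 = x^3 - 12*x^2 + 48*x - 64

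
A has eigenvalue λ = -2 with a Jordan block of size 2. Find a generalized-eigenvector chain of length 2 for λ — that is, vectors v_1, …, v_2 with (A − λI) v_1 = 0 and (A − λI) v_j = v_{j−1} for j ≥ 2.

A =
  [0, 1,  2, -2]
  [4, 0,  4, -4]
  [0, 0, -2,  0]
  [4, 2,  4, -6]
A Jordan chain for λ = -2 of length 2:
v_1 = (2, 4, 0, 4)ᵀ
v_2 = (1, 0, 0, 0)ᵀ

Let N = A − (-2)·I. We want v_2 with N^2 v_2 = 0 but N^1 v_2 ≠ 0; then v_{j-1} := N · v_j for j = 2, …, 2.

Pick v_2 = (1, 0, 0, 0)ᵀ.
Then v_1 = N · v_2 = (2, 4, 0, 4)ᵀ.

Sanity check: (A − (-2)·I) v_1 = (0, 0, 0, 0)ᵀ = 0. ✓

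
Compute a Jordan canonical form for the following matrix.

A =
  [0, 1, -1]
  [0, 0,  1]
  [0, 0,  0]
J_3(0)

The characteristic polynomial is
  det(x·I − A) = x^3

Eigenvalues and multiplicities (the geometric multiplicity of λ is n − rank(A − λI), which equals the number of Jordan blocks for λ):
  λ = 0: algebraic multiplicity = 3, geometric multiplicity = 1

Determining the block sizes for each eigenvalue:
  λ = 0: one block (gm = 1), so the single block has size am = 3 → block sizes [3]

Assembling the blocks gives a Jordan form
J =
  [0, 1, 0]
  [0, 0, 1]
  [0, 0, 0]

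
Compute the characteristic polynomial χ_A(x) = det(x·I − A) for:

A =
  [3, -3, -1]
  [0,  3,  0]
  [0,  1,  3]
x^3 - 9*x^2 + 27*x - 27

Expanding det(x·I − A) (e.g. by cofactor expansion or by noting that A is similar to its Jordan form J, which has the same characteristic polynomial as A) gives
  χ_A(x) = x^3 - 9*x^2 + 27*x - 27
which factors as (x - 3)^3. The eigenvalues (with algebraic multiplicities) are λ = 3 with multiplicity 3.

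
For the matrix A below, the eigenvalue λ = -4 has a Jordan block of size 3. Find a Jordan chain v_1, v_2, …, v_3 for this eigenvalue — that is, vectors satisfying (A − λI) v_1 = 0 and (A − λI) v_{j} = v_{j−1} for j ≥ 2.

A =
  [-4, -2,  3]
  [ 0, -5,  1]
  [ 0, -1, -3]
A Jordan chain for λ = -4 of length 3:
v_1 = (-1, 0, 0)ᵀ
v_2 = (-2, -1, -1)ᵀ
v_3 = (0, 1, 0)ᵀ

Let N = A − (-4)·I. We want v_3 with N^3 v_3 = 0 but N^2 v_3 ≠ 0; then v_{j-1} := N · v_j for j = 3, …, 2.

Pick v_3 = (0, 1, 0)ᵀ.
Then v_2 = N · v_3 = (-2, -1, -1)ᵀ.
Then v_1 = N · v_2 = (-1, 0, 0)ᵀ.

Sanity check: (A − (-4)·I) v_1 = (0, 0, 0)ᵀ = 0. ✓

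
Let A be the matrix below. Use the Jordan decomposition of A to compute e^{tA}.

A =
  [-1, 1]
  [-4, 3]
e^{tA} =
  [-2*t*exp(t) + exp(t), t*exp(t)]
  [-4*t*exp(t), 2*t*exp(t) + exp(t)]

Strategy: write A = P · J · P⁻¹ where J is a Jordan canonical form, so e^{tA} = P · e^{tJ} · P⁻¹, and e^{tJ} can be computed block-by-block.

A has Jordan form
J =
  [1, 1]
  [0, 1]
(up to reordering of blocks).

Per-block formulas:
  For a 2×2 Jordan block J_2(1): exp(t · J_2(1)) = e^(1t)·(I + t·N), where N is the 2×2 nilpotent shift.

After assembling e^{tJ} and conjugating by P, we get:

e^{tA} =
  [-2*t*exp(t) + exp(t), t*exp(t)]
  [-4*t*exp(t), 2*t*exp(t) + exp(t)]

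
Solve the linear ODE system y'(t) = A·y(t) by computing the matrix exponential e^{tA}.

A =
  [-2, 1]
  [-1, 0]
e^{tA} =
  [-t*exp(-t) + exp(-t), t*exp(-t)]
  [-t*exp(-t), t*exp(-t) + exp(-t)]

Strategy: write A = P · J · P⁻¹ where J is a Jordan canonical form, so e^{tA} = P · e^{tJ} · P⁻¹, and e^{tJ} can be computed block-by-block.

A has Jordan form
J =
  [-1,  1]
  [ 0, -1]
(up to reordering of blocks).

Per-block formulas:
  For a 2×2 Jordan block J_2(-1): exp(t · J_2(-1)) = e^(-1t)·(I + t·N), where N is the 2×2 nilpotent shift.

After assembling e^{tJ} and conjugating by P, we get:

e^{tA} =
  [-t*exp(-t) + exp(-t), t*exp(-t)]
  [-t*exp(-t), t*exp(-t) + exp(-t)]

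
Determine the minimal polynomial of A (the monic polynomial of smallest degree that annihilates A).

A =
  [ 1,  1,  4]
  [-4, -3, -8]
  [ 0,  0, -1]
x^2 + 2*x + 1

The characteristic polynomial is χ_A(x) = (x + 1)^3, so the eigenvalues are known. The minimal polynomial is
  m_A(x) = Π_λ (x − λ)^{k_λ}
where k_λ is the size of the *largest* Jordan block for λ (equivalently, the smallest k with (A − λI)^k v = 0 for every generalised eigenvector v of λ).

  λ = -1: largest Jordan block has size 2, contributing (x + 1)^2

So m_A(x) = (x + 1)^2 = x^2 + 2*x + 1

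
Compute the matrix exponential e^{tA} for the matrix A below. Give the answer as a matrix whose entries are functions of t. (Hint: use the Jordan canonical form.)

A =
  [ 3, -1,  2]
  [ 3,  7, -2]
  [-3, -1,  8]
e^{tA} =
  [-3*t*exp(6*t) + exp(6*t), -t*exp(6*t), 2*t*exp(6*t)]
  [3*t*exp(6*t), t*exp(6*t) + exp(6*t), -2*t*exp(6*t)]
  [-3*t*exp(6*t), -t*exp(6*t), 2*t*exp(6*t) + exp(6*t)]

Strategy: write A = P · J · P⁻¹ where J is a Jordan canonical form, so e^{tA} = P · e^{tJ} · P⁻¹, and e^{tJ} can be computed block-by-block.

A has Jordan form
J =
  [6, 1, 0]
  [0, 6, 0]
  [0, 0, 6]
(up to reordering of blocks).

Per-block formulas:
  For a 2×2 Jordan block J_2(6): exp(t · J_2(6)) = e^(6t)·(I + t·N), where N is the 2×2 nilpotent shift.
  For a 1×1 block at λ = 6: exp(t · [6]) = [e^(6t)].

After assembling e^{tJ} and conjugating by P, we get:

e^{tA} =
  [-3*t*exp(6*t) + exp(6*t), -t*exp(6*t), 2*t*exp(6*t)]
  [3*t*exp(6*t), t*exp(6*t) + exp(6*t), -2*t*exp(6*t)]
  [-3*t*exp(6*t), -t*exp(6*t), 2*t*exp(6*t) + exp(6*t)]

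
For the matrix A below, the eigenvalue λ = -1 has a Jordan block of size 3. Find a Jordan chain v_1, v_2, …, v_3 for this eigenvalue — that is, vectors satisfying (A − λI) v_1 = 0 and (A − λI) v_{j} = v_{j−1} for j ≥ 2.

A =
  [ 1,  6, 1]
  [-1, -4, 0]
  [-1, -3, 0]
A Jordan chain for λ = -1 of length 3:
v_1 = (-3, 1, 0)ᵀ
v_2 = (2, -1, -1)ᵀ
v_3 = (1, 0, 0)ᵀ

Let N = A − (-1)·I. We want v_3 with N^3 v_3 = 0 but N^2 v_3 ≠ 0; then v_{j-1} := N · v_j for j = 3, …, 2.

Pick v_3 = (1, 0, 0)ᵀ.
Then v_2 = N · v_3 = (2, -1, -1)ᵀ.
Then v_1 = N · v_2 = (-3, 1, 0)ᵀ.

Sanity check: (A − (-1)·I) v_1 = (0, 0, 0)ᵀ = 0. ✓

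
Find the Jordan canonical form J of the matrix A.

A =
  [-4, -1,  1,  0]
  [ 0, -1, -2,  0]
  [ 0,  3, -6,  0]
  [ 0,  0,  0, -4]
J_2(-4) ⊕ J_1(-4) ⊕ J_1(-3)

The characteristic polynomial is
  det(x·I − A) = x^4 + 15*x^3 + 84*x^2 + 208*x + 192 = (x + 3)*(x + 4)^3

Eigenvalues and multiplicities (the geometric multiplicity of λ is n − rank(A − λI), which equals the number of Jordan blocks for λ):
  λ = -4: algebraic multiplicity = 3, geometric multiplicity = 2
  λ = -3: algebraic multiplicity = 1, geometric multiplicity = 1

Determining the block sizes for each eigenvalue:
  λ = -4: 2 blocks summing to 3 forces exactly one block of size 2 and the rest size 1 → block sizes [2, 1]
  λ = -3: one block (gm = 1), so the single block has size am = 1 → block sizes [1]

Assembling the blocks gives a Jordan form
J =
  [-4,  1,  0,  0]
  [ 0, -4,  0,  0]
  [ 0,  0, -4,  0]
  [ 0,  0,  0, -3]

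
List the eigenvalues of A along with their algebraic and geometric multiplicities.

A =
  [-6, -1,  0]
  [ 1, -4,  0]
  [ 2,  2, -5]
λ = -5: alg = 3, geom = 2

Step 1 — factor the characteristic polynomial to read off the algebraic multiplicities:
  χ_A(x) = (x + 5)^3

Step 2 — compute geometric multiplicities via the rank-nullity identity g(λ) = n − rank(A − λI):
  rank(A − (-5)·I) = 1, so dim ker(A − (-5)·I) = n − 1 = 2

Summary:
  λ = -5: algebraic multiplicity = 3, geometric multiplicity = 2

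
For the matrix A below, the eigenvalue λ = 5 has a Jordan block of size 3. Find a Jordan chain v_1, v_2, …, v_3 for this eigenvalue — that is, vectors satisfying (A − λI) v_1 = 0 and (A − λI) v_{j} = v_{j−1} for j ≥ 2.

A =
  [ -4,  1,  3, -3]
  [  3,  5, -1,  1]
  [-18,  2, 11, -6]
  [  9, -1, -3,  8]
A Jordan chain for λ = 5 of length 3:
v_1 = (3, 0, 6, -3)ᵀ
v_2 = (-9, 3, -18, 9)ᵀ
v_3 = (1, 0, 0, 0)ᵀ

Let N = A − (5)·I. We want v_3 with N^3 v_3 = 0 but N^2 v_3 ≠ 0; then v_{j-1} := N · v_j for j = 3, …, 2.

Pick v_3 = (1, 0, 0, 0)ᵀ.
Then v_2 = N · v_3 = (-9, 3, -18, 9)ᵀ.
Then v_1 = N · v_2 = (3, 0, 6, -3)ᵀ.

Sanity check: (A − (5)·I) v_1 = (0, 0, 0, 0)ᵀ = 0. ✓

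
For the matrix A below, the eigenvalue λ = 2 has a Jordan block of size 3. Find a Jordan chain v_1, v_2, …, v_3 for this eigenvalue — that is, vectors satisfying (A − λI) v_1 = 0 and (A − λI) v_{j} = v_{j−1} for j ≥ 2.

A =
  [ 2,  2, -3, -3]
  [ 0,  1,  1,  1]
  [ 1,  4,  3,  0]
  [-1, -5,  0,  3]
A Jordan chain for λ = 2 of length 3:
v_1 = (-1, 0, 1, -1)ᵀ
v_2 = (-2, 1, -1, 2)ᵀ
v_3 = (3, -1, 0, 0)ᵀ

Let N = A − (2)·I. We want v_3 with N^3 v_3 = 0 but N^2 v_3 ≠ 0; then v_{j-1} := N · v_j for j = 3, …, 2.

Pick v_3 = (3, -1, 0, 0)ᵀ.
Then v_2 = N · v_3 = (-2, 1, -1, 2)ᵀ.
Then v_1 = N · v_2 = (-1, 0, 1, -1)ᵀ.

Sanity check: (A − (2)·I) v_1 = (0, 0, 0, 0)ᵀ = 0. ✓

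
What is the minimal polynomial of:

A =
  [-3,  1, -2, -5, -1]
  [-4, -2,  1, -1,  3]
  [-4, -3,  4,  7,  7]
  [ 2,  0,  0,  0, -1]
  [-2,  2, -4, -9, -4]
x^3 + 3*x^2 + 3*x + 1

The characteristic polynomial is χ_A(x) = (x + 1)^5, so the eigenvalues are known. The minimal polynomial is
  m_A(x) = Π_λ (x − λ)^{k_λ}
where k_λ is the size of the *largest* Jordan block for λ (equivalently, the smallest k with (A − λI)^k v = 0 for every generalised eigenvector v of λ).

  λ = -1: largest Jordan block has size 3, contributing (x + 1)^3

So m_A(x) = (x + 1)^3 = x^3 + 3*x^2 + 3*x + 1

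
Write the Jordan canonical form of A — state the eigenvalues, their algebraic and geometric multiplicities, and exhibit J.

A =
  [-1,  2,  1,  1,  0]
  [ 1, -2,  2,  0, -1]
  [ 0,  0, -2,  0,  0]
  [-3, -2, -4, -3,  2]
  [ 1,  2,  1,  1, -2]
J_3(-2) ⊕ J_2(-2)

The characteristic polynomial is
  det(x·I − A) = x^5 + 10*x^4 + 40*x^3 + 80*x^2 + 80*x + 32 = (x + 2)^5

Eigenvalues and multiplicities (the geometric multiplicity of λ is n − rank(A − λI), which equals the number of Jordan blocks for λ):
  λ = -2: algebraic multiplicity = 5, geometric multiplicity = 2

Determining the block sizes for each eigenvalue:
  λ = -2: with am = 5 and gm = 2, the partition is not yet determined (e.g. several partitions of 5 into 2 parts exist). Let N = A − (-2)·I. Computing rank(N^1) = 3, rank(N^2) = 1, rank(N^3) = 0; the number of blocks of size ≥ j is rank(N^{j−1}) − rank(N^j), giving [2, 2, 1]. So we have 1 block(s) of size 3, 1 block(s) of size 2 → block sizes [3, 2]

Assembling the blocks gives a Jordan form
J =
  [-2,  1,  0,  0,  0]
  [ 0, -2,  1,  0,  0]
  [ 0,  0, -2,  0,  0]
  [ 0,  0,  0, -2,  1]
  [ 0,  0,  0,  0, -2]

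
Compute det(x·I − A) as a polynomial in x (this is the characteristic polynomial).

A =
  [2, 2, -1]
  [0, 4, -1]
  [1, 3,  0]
x^3 - 6*x^2 + 12*x - 8

Expanding det(x·I − A) (e.g. by cofactor expansion or by noting that A is similar to its Jordan form J, which has the same characteristic polynomial as A) gives
  χ_A(x) = x^3 - 6*x^2 + 12*x - 8
which factors as (x - 2)^3. The eigenvalues (with algebraic multiplicities) are λ = 2 with multiplicity 3.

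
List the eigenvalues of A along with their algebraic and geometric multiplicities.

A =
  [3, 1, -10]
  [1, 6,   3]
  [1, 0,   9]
λ = 6: alg = 3, geom = 1

Step 1 — factor the characteristic polynomial to read off the algebraic multiplicities:
  χ_A(x) = (x - 6)^3

Step 2 — compute geometric multiplicities via the rank-nullity identity g(λ) = n − rank(A − λI):
  rank(A − (6)·I) = 2, so dim ker(A − (6)·I) = n − 2 = 1

Summary:
  λ = 6: algebraic multiplicity = 3, geometric multiplicity = 1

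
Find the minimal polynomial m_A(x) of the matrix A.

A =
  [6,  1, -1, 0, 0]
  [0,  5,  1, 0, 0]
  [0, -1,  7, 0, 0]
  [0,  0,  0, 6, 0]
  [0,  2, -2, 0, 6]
x^2 - 12*x + 36

The characteristic polynomial is χ_A(x) = (x - 6)^5, so the eigenvalues are known. The minimal polynomial is
  m_A(x) = Π_λ (x − λ)^{k_λ}
where k_λ is the size of the *largest* Jordan block for λ (equivalently, the smallest k with (A − λI)^k v = 0 for every generalised eigenvector v of λ).

  λ = 6: largest Jordan block has size 2, contributing (x − 6)^2

So m_A(x) = (x - 6)^2 = x^2 - 12*x + 36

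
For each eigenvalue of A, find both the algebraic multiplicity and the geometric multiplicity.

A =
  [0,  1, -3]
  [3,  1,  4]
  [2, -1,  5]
λ = 2: alg = 3, geom = 1

Step 1 — factor the characteristic polynomial to read off the algebraic multiplicities:
  χ_A(x) = (x - 2)^3

Step 2 — compute geometric multiplicities via the rank-nullity identity g(λ) = n − rank(A − λI):
  rank(A − (2)·I) = 2, so dim ker(A − (2)·I) = n − 2 = 1

Summary:
  λ = 2: algebraic multiplicity = 3, geometric multiplicity = 1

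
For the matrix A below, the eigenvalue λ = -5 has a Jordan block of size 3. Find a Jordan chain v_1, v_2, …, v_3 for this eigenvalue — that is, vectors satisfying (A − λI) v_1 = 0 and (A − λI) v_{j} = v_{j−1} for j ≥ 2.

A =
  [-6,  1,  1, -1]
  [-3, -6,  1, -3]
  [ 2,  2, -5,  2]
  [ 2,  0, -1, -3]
A Jordan chain for λ = -5 of length 3:
v_1 = (-2, 2, -4, 0)ᵀ
v_2 = (-1, -3, 2, 2)ᵀ
v_3 = (1, 0, 0, 0)ᵀ

Let N = A − (-5)·I. We want v_3 with N^3 v_3 = 0 but N^2 v_3 ≠ 0; then v_{j-1} := N · v_j for j = 3, …, 2.

Pick v_3 = (1, 0, 0, 0)ᵀ.
Then v_2 = N · v_3 = (-1, -3, 2, 2)ᵀ.
Then v_1 = N · v_2 = (-2, 2, -4, 0)ᵀ.

Sanity check: (A − (-5)·I) v_1 = (0, 0, 0, 0)ᵀ = 0. ✓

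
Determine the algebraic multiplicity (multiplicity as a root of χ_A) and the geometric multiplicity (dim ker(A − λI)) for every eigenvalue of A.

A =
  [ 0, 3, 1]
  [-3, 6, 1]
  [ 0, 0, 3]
λ = 3: alg = 3, geom = 2

Step 1 — factor the characteristic polynomial to read off the algebraic multiplicities:
  χ_A(x) = (x - 3)^3

Step 2 — compute geometric multiplicities via the rank-nullity identity g(λ) = n − rank(A − λI):
  rank(A − (3)·I) = 1, so dim ker(A − (3)·I) = n − 1 = 2

Summary:
  λ = 3: algebraic multiplicity = 3, geometric multiplicity = 2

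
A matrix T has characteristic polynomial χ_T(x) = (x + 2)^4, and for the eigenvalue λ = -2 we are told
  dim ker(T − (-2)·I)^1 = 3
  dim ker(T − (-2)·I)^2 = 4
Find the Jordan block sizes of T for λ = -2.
Block sizes for λ = -2: [2, 1, 1]

From the dimensions of kernels of powers, the number of Jordan blocks of size at least j is d_j − d_{j−1} where d_j = dim ker(N^j) (with d_0 = 0). Computing the differences gives [3, 1].
The number of blocks of size exactly k is (#blocks of size ≥ k) − (#blocks of size ≥ k + 1), so the partition is: 2 block(s) of size 1, 1 block(s) of size 2.
In nonincreasing order the block sizes are [2, 1, 1].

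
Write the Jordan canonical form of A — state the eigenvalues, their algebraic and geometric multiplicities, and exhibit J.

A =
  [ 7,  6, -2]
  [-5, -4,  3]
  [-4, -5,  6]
J_3(3)

The characteristic polynomial is
  det(x·I − A) = x^3 - 9*x^2 + 27*x - 27 = (x - 3)^3

Eigenvalues and multiplicities (the geometric multiplicity of λ is n − rank(A − λI), which equals the number of Jordan blocks for λ):
  λ = 3: algebraic multiplicity = 3, geometric multiplicity = 1

Determining the block sizes for each eigenvalue:
  λ = 3: one block (gm = 1), so the single block has size am = 3 → block sizes [3]

Assembling the blocks gives a Jordan form
J =
  [3, 1, 0]
  [0, 3, 1]
  [0, 0, 3]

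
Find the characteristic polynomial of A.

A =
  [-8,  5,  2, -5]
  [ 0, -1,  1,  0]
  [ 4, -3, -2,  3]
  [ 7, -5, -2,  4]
x^4 + 7*x^3 + 18*x^2 + 20*x + 8

Expanding det(x·I − A) (e.g. by cofactor expansion or by noting that A is similar to its Jordan form J, which has the same characteristic polynomial as A) gives
  χ_A(x) = x^4 + 7*x^3 + 18*x^2 + 20*x + 8
which factors as (x + 1)*(x + 2)^3. The eigenvalues (with algebraic multiplicities) are λ = -2 with multiplicity 3, λ = -1 with multiplicity 1.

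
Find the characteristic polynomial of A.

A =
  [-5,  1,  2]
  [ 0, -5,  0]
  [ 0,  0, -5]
x^3 + 15*x^2 + 75*x + 125

Expanding det(x·I − A) (e.g. by cofactor expansion or by noting that A is similar to its Jordan form J, which has the same characteristic polynomial as A) gives
  χ_A(x) = x^3 + 15*x^2 + 75*x + 125
which factors as (x + 5)^3. The eigenvalues (with algebraic multiplicities) are λ = -5 with multiplicity 3.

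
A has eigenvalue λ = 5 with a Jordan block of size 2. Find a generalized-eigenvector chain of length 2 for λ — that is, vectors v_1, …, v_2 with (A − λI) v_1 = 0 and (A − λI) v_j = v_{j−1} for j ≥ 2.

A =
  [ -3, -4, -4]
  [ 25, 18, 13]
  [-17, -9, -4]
A Jordan chain for λ = 5 of length 2:
v_1 = (0, -1, 1)ᵀ
v_2 = (1, -2, 0)ᵀ

Let N = A − (5)·I. We want v_2 with N^2 v_2 = 0 but N^1 v_2 ≠ 0; then v_{j-1} := N · v_j for j = 2, …, 2.

Pick v_2 = (1, -2, 0)ᵀ.
Then v_1 = N · v_2 = (0, -1, 1)ᵀ.

Sanity check: (A − (5)·I) v_1 = (0, 0, 0)ᵀ = 0. ✓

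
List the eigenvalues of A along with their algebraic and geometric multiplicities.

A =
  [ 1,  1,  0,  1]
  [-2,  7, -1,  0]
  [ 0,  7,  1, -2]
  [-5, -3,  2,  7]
λ = 4: alg = 4, geom = 2

Step 1 — factor the characteristic polynomial to read off the algebraic multiplicities:
  χ_A(x) = (x - 4)^4

Step 2 — compute geometric multiplicities via the rank-nullity identity g(λ) = n − rank(A − λI):
  rank(A − (4)·I) = 2, so dim ker(A − (4)·I) = n − 2 = 2

Summary:
  λ = 4: algebraic multiplicity = 4, geometric multiplicity = 2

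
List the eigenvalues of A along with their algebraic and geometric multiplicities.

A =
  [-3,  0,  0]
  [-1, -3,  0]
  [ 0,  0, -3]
λ = -3: alg = 3, geom = 2

Step 1 — factor the characteristic polynomial to read off the algebraic multiplicities:
  χ_A(x) = (x + 3)^3

Step 2 — compute geometric multiplicities via the rank-nullity identity g(λ) = n − rank(A − λI):
  rank(A − (-3)·I) = 1, so dim ker(A − (-3)·I) = n − 1 = 2

Summary:
  λ = -3: algebraic multiplicity = 3, geometric multiplicity = 2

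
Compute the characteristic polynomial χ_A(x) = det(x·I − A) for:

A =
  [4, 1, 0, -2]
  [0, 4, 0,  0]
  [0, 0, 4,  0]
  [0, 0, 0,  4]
x^4 - 16*x^3 + 96*x^2 - 256*x + 256

Expanding det(x·I − A) (e.g. by cofactor expansion or by noting that A is similar to its Jordan form J, which has the same characteristic polynomial as A) gives
  χ_A(x) = x^4 - 16*x^3 + 96*x^2 - 256*x + 256
which factors as (x - 4)^4. The eigenvalues (with algebraic multiplicities) are λ = 4 with multiplicity 4.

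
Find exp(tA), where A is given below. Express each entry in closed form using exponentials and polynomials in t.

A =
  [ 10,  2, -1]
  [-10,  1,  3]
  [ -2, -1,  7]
e^{tA} =
  [-t^2*exp(6*t) + 4*t*exp(6*t) + exp(6*t), -t^2*exp(6*t)/2 + 2*t*exp(6*t), t^2*exp(6*t)/2 - t*exp(6*t)]
  [2*t^2*exp(6*t) - 10*t*exp(6*t), t^2*exp(6*t) - 5*t*exp(6*t) + exp(6*t), -t^2*exp(6*t) + 3*t*exp(6*t)]
  [-2*t*exp(6*t), -t*exp(6*t), t*exp(6*t) + exp(6*t)]

Strategy: write A = P · J · P⁻¹ where J is a Jordan canonical form, so e^{tA} = P · e^{tJ} · P⁻¹, and e^{tJ} can be computed block-by-block.

A has Jordan form
J =
  [6, 1, 0]
  [0, 6, 1]
  [0, 0, 6]
(up to reordering of blocks).

Per-block formulas:
  For a 3×3 Jordan block J_3(6): exp(t · J_3(6)) = e^(6t)·(I + t·N + (t^2/2)·N^2), where N is the 3×3 nilpotent shift.

After assembling e^{tJ} and conjugating by P, we get:

e^{tA} =
  [-t^2*exp(6*t) + 4*t*exp(6*t) + exp(6*t), -t^2*exp(6*t)/2 + 2*t*exp(6*t), t^2*exp(6*t)/2 - t*exp(6*t)]
  [2*t^2*exp(6*t) - 10*t*exp(6*t), t^2*exp(6*t) - 5*t*exp(6*t) + exp(6*t), -t^2*exp(6*t) + 3*t*exp(6*t)]
  [-2*t*exp(6*t), -t*exp(6*t), t*exp(6*t) + exp(6*t)]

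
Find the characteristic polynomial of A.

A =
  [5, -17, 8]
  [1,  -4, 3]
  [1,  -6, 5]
x^3 - 6*x^2 + 12*x - 8

Expanding det(x·I − A) (e.g. by cofactor expansion or by noting that A is similar to its Jordan form J, which has the same characteristic polynomial as A) gives
  χ_A(x) = x^3 - 6*x^2 + 12*x - 8
which factors as (x - 2)^3. The eigenvalues (with algebraic multiplicities) are λ = 2 with multiplicity 3.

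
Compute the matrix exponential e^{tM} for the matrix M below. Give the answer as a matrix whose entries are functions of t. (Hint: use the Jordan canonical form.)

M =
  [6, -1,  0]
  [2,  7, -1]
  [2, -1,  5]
e^{tM} =
  [-t^2*exp(6*t) + exp(6*t), -t^2*exp(6*t)/2 - t*exp(6*t), t^2*exp(6*t)/2]
  [2*t*exp(6*t), t*exp(6*t) + exp(6*t), -t*exp(6*t)]
  [-2*t^2*exp(6*t) + 2*t*exp(6*t), -t^2*exp(6*t) - t*exp(6*t), t^2*exp(6*t) - t*exp(6*t) + exp(6*t)]

Strategy: write M = P · J · P⁻¹ where J is a Jordan canonical form, so e^{tM} = P · e^{tJ} · P⁻¹, and e^{tJ} can be computed block-by-block.

M has Jordan form
J =
  [6, 1, 0]
  [0, 6, 1]
  [0, 0, 6]
(up to reordering of blocks).

Per-block formulas:
  For a 3×3 Jordan block J_3(6): exp(t · J_3(6)) = e^(6t)·(I + t·N + (t^2/2)·N^2), where N is the 3×3 nilpotent shift.

After assembling e^{tJ} and conjugating by P, we get:

e^{tM} =
  [-t^2*exp(6*t) + exp(6*t), -t^2*exp(6*t)/2 - t*exp(6*t), t^2*exp(6*t)/2]
  [2*t*exp(6*t), t*exp(6*t) + exp(6*t), -t*exp(6*t)]
  [-2*t^2*exp(6*t) + 2*t*exp(6*t), -t^2*exp(6*t) - t*exp(6*t), t^2*exp(6*t) - t*exp(6*t) + exp(6*t)]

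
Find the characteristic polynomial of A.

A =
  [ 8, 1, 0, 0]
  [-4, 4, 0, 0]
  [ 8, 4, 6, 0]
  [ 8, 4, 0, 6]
x^4 - 24*x^3 + 216*x^2 - 864*x + 1296

Expanding det(x·I − A) (e.g. by cofactor expansion or by noting that A is similar to its Jordan form J, which has the same characteristic polynomial as A) gives
  χ_A(x) = x^4 - 24*x^3 + 216*x^2 - 864*x + 1296
which factors as (x - 6)^4. The eigenvalues (with algebraic multiplicities) are λ = 6 with multiplicity 4.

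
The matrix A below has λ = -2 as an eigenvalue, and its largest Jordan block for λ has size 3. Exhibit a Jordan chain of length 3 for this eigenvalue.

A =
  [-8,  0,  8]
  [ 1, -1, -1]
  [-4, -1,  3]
A Jordan chain for λ = -2 of length 3:
v_1 = (4, -1, 3)ᵀ
v_2 = (-6, 1, -4)ᵀ
v_3 = (1, 0, 0)ᵀ

Let N = A − (-2)·I. We want v_3 with N^3 v_3 = 0 but N^2 v_3 ≠ 0; then v_{j-1} := N · v_j for j = 3, …, 2.

Pick v_3 = (1, 0, 0)ᵀ.
Then v_2 = N · v_3 = (-6, 1, -4)ᵀ.
Then v_1 = N · v_2 = (4, -1, 3)ᵀ.

Sanity check: (A − (-2)·I) v_1 = (0, 0, 0)ᵀ = 0. ✓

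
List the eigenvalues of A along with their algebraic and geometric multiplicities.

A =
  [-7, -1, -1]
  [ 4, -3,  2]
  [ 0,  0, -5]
λ = -5: alg = 3, geom = 2

Step 1 — factor the characteristic polynomial to read off the algebraic multiplicities:
  χ_A(x) = (x + 5)^3

Step 2 — compute geometric multiplicities via the rank-nullity identity g(λ) = n − rank(A − λI):
  rank(A − (-5)·I) = 1, so dim ker(A − (-5)·I) = n − 1 = 2

Summary:
  λ = -5: algebraic multiplicity = 3, geometric multiplicity = 2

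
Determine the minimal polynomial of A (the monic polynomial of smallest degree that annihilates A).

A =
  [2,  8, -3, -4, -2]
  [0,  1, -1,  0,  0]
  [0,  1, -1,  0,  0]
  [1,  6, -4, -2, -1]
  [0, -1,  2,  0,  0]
x^3

The characteristic polynomial is χ_A(x) = x^5, so the eigenvalues are known. The minimal polynomial is
  m_A(x) = Π_λ (x − λ)^{k_λ}
where k_λ is the size of the *largest* Jordan block for λ (equivalently, the smallest k with (A − λI)^k v = 0 for every generalised eigenvector v of λ).

  λ = 0: largest Jordan block has size 3, contributing (x − 0)^3

So m_A(x) = x^3 = x^3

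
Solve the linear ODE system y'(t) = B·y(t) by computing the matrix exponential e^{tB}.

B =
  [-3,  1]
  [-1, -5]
e^{tB} =
  [t*exp(-4*t) + exp(-4*t), t*exp(-4*t)]
  [-t*exp(-4*t), -t*exp(-4*t) + exp(-4*t)]

Strategy: write B = P · J · P⁻¹ where J is a Jordan canonical form, so e^{tB} = P · e^{tJ} · P⁻¹, and e^{tJ} can be computed block-by-block.

B has Jordan form
J =
  [-4,  1]
  [ 0, -4]
(up to reordering of blocks).

Per-block formulas:
  For a 2×2 Jordan block J_2(-4): exp(t · J_2(-4)) = e^(-4t)·(I + t·N), where N is the 2×2 nilpotent shift.

After assembling e^{tJ} and conjugating by P, we get:

e^{tB} =
  [t*exp(-4*t) + exp(-4*t), t*exp(-4*t)]
  [-t*exp(-4*t), -t*exp(-4*t) + exp(-4*t)]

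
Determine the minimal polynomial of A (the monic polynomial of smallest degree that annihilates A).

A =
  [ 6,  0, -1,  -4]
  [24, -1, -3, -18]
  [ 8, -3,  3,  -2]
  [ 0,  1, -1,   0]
x^3 - 6*x^2 + 12*x - 8

The characteristic polynomial is χ_A(x) = (x - 2)^4, so the eigenvalues are known. The minimal polynomial is
  m_A(x) = Π_λ (x − λ)^{k_λ}
where k_λ is the size of the *largest* Jordan block for λ (equivalently, the smallest k with (A − λI)^k v = 0 for every generalised eigenvector v of λ).

  λ = 2: largest Jordan block has size 3, contributing (x − 2)^3

So m_A(x) = (x - 2)^3 = x^3 - 6*x^2 + 12*x - 8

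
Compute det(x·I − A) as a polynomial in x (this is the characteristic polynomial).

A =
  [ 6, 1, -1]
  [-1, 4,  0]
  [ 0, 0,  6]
x^3 - 16*x^2 + 85*x - 150

Expanding det(x·I − A) (e.g. by cofactor expansion or by noting that A is similar to its Jordan form J, which has the same characteristic polynomial as A) gives
  χ_A(x) = x^3 - 16*x^2 + 85*x - 150
which factors as (x - 6)*(x - 5)^2. The eigenvalues (with algebraic multiplicities) are λ = 5 with multiplicity 2, λ = 6 with multiplicity 1.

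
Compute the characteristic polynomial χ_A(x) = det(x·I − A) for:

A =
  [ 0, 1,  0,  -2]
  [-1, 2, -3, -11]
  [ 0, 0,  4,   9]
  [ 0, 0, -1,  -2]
x^4 - 4*x^3 + 6*x^2 - 4*x + 1

Expanding det(x·I − A) (e.g. by cofactor expansion or by noting that A is similar to its Jordan form J, which has the same characteristic polynomial as A) gives
  χ_A(x) = x^4 - 4*x^3 + 6*x^2 - 4*x + 1
which factors as (x - 1)^4. The eigenvalues (with algebraic multiplicities) are λ = 1 with multiplicity 4.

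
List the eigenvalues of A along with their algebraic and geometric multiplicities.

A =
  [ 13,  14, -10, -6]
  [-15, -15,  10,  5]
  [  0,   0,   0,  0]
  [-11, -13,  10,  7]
λ = 0: alg = 3, geom = 2; λ = 5: alg = 1, geom = 1

Step 1 — factor the characteristic polynomial to read off the algebraic multiplicities:
  χ_A(x) = x^3*(x - 5)

Step 2 — compute geometric multiplicities via the rank-nullity identity g(λ) = n − rank(A − λI):
  rank(A − (0)·I) = 2, so dim ker(A − (0)·I) = n − 2 = 2
  rank(A − (5)·I) = 3, so dim ker(A − (5)·I) = n − 3 = 1

Summary:
  λ = 0: algebraic multiplicity = 3, geometric multiplicity = 2
  λ = 5: algebraic multiplicity = 1, geometric multiplicity = 1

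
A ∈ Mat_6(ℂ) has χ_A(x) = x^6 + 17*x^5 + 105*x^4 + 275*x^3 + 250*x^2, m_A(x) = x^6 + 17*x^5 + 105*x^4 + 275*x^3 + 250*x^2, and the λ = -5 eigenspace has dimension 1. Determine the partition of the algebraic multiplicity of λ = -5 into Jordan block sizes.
Block sizes for λ = -5: [3]

Step 1 — from the characteristic polynomial, algebraic multiplicity of λ = -5 is 3. From dim ker(A − (-5)·I) = 1, there are exactly 1 Jordan blocks for λ = -5.
Step 2 — from the minimal polynomial, the factor (x + 5)^3 tells us the largest block for λ = -5 has size 3.
Step 3 — with total size 3, 1 blocks, and largest block 3, the block sizes (in nonincreasing order) are [3].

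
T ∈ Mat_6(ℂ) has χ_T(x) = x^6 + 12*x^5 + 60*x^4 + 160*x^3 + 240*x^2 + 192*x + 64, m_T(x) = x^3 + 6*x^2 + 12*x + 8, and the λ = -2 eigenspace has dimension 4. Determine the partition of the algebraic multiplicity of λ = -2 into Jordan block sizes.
Block sizes for λ = -2: [3, 1, 1, 1]

Step 1 — from the characteristic polynomial, algebraic multiplicity of λ = -2 is 6. From dim ker(T − (-2)·I) = 4, there are exactly 4 Jordan blocks for λ = -2.
Step 2 — from the minimal polynomial, the factor (x + 2)^3 tells us the largest block for λ = -2 has size 3.
Step 3 — with total size 6, 4 blocks, and largest block 3, the block sizes (in nonincreasing order) are [3, 1, 1, 1].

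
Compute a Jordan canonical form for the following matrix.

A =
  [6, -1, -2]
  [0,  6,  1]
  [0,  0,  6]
J_3(6)

The characteristic polynomial is
  det(x·I − A) = x^3 - 18*x^2 + 108*x - 216 = (x - 6)^3

Eigenvalues and multiplicities (the geometric multiplicity of λ is n − rank(A − λI), which equals the number of Jordan blocks for λ):
  λ = 6: algebraic multiplicity = 3, geometric multiplicity = 1

Determining the block sizes for each eigenvalue:
  λ = 6: one block (gm = 1), so the single block has size am = 3 → block sizes [3]

Assembling the blocks gives a Jordan form
J =
  [6, 1, 0]
  [0, 6, 1]
  [0, 0, 6]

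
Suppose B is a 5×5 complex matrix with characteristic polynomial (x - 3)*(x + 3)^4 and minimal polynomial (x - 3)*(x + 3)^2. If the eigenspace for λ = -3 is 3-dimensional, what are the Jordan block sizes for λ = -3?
Block sizes for λ = -3: [2, 1, 1]

Step 1 — from the characteristic polynomial, algebraic multiplicity of λ = -3 is 4. From dim ker(B − (-3)·I) = 3, there are exactly 3 Jordan blocks for λ = -3.
Step 2 — from the minimal polynomial, the factor (x + 3)^2 tells us the largest block for λ = -3 has size 2.
Step 3 — with total size 4, 3 blocks, and largest block 2, the block sizes (in nonincreasing order) are [2, 1, 1].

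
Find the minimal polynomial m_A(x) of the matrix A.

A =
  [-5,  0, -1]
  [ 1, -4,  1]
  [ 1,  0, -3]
x^2 + 8*x + 16

The characteristic polynomial is χ_A(x) = (x + 4)^3, so the eigenvalues are known. The minimal polynomial is
  m_A(x) = Π_λ (x − λ)^{k_λ}
where k_λ is the size of the *largest* Jordan block for λ (equivalently, the smallest k with (A − λI)^k v = 0 for every generalised eigenvector v of λ).

  λ = -4: largest Jordan block has size 2, contributing (x + 4)^2

So m_A(x) = (x + 4)^2 = x^2 + 8*x + 16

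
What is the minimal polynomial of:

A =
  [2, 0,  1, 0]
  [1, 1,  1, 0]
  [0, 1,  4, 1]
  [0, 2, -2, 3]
x^4 - 10*x^3 + 36*x^2 - 54*x + 27

The characteristic polynomial is χ_A(x) = (x - 3)^3*(x - 1), so the eigenvalues are known. The minimal polynomial is
  m_A(x) = Π_λ (x − λ)^{k_λ}
where k_λ is the size of the *largest* Jordan block for λ (equivalently, the smallest k with (A − λI)^k v = 0 for every generalised eigenvector v of λ).

  λ = 1: largest Jordan block has size 1, contributing (x − 1)
  λ = 3: largest Jordan block has size 3, contributing (x − 3)^3

So m_A(x) = (x - 3)^3*(x - 1) = x^4 - 10*x^3 + 36*x^2 - 54*x + 27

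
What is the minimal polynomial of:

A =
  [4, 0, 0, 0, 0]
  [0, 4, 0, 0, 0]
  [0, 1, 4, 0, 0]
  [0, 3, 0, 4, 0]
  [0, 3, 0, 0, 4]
x^2 - 8*x + 16

The characteristic polynomial is χ_A(x) = (x - 4)^5, so the eigenvalues are known. The minimal polynomial is
  m_A(x) = Π_λ (x − λ)^{k_λ}
where k_λ is the size of the *largest* Jordan block for λ (equivalently, the smallest k with (A − λI)^k v = 0 for every generalised eigenvector v of λ).

  λ = 4: largest Jordan block has size 2, contributing (x − 4)^2

So m_A(x) = (x - 4)^2 = x^2 - 8*x + 16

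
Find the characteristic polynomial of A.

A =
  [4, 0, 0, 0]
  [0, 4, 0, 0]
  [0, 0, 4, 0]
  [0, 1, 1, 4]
x^4 - 16*x^3 + 96*x^2 - 256*x + 256

Expanding det(x·I − A) (e.g. by cofactor expansion or by noting that A is similar to its Jordan form J, which has the same characteristic polynomial as A) gives
  χ_A(x) = x^4 - 16*x^3 + 96*x^2 - 256*x + 256
which factors as (x - 4)^4. The eigenvalues (with algebraic multiplicities) are λ = 4 with multiplicity 4.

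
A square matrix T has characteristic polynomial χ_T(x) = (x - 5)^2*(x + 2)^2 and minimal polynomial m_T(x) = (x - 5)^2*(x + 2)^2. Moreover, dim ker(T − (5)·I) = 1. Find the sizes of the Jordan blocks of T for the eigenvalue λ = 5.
Block sizes for λ = 5: [2]

Step 1 — from the characteristic polynomial, algebraic multiplicity of λ = 5 is 2. From dim ker(T − (5)·I) = 1, there are exactly 1 Jordan blocks for λ = 5.
Step 2 — from the minimal polynomial, the factor (x − 5)^2 tells us the largest block for λ = 5 has size 2.
Step 3 — with total size 2, 1 blocks, and largest block 2, the block sizes (in nonincreasing order) are [2].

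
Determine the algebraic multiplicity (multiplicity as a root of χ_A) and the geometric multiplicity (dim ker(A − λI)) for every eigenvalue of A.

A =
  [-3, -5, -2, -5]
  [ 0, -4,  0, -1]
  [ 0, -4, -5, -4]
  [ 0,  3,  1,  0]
λ = -3: alg = 4, geom = 2

Step 1 — factor the characteristic polynomial to read off the algebraic multiplicities:
  χ_A(x) = (x + 3)^4

Step 2 — compute geometric multiplicities via the rank-nullity identity g(λ) = n − rank(A − λI):
  rank(A − (-3)·I) = 2, so dim ker(A − (-3)·I) = n − 2 = 2

Summary:
  λ = -3: algebraic multiplicity = 4, geometric multiplicity = 2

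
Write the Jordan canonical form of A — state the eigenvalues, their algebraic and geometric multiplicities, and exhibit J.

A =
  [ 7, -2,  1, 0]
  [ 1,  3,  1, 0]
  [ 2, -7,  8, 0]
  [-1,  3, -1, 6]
J_3(6) ⊕ J_1(6)

The characteristic polynomial is
  det(x·I − A) = x^4 - 24*x^3 + 216*x^2 - 864*x + 1296 = (x - 6)^4

Eigenvalues and multiplicities (the geometric multiplicity of λ is n − rank(A − λI), which equals the number of Jordan blocks for λ):
  λ = 6: algebraic multiplicity = 4, geometric multiplicity = 2

Determining the block sizes for each eigenvalue:
  λ = 6: with am = 4 and gm = 2, the partition is not yet determined (e.g. several partitions of 4 into 2 parts exist). Let N = A − (6)·I. Computing rank(N^1) = 2, rank(N^2) = 1, rank(N^3) = 0; the number of blocks of size ≥ j is rank(N^{j−1}) − rank(N^j), giving [2, 1, 1]. So we have 1 block(s) of size 3, 1 block(s) of size 1 → block sizes [3, 1]

Assembling the blocks gives a Jordan form
J =
  [6, 1, 0, 0]
  [0, 6, 1, 0]
  [0, 0, 6, 0]
  [0, 0, 0, 6]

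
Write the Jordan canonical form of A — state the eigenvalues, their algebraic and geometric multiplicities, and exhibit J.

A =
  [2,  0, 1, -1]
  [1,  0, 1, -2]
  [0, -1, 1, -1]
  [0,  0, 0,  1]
J_3(1) ⊕ J_1(1)

The characteristic polynomial is
  det(x·I − A) = x^4 - 4*x^3 + 6*x^2 - 4*x + 1 = (x - 1)^4

Eigenvalues and multiplicities (the geometric multiplicity of λ is n − rank(A − λI), which equals the number of Jordan blocks for λ):
  λ = 1: algebraic multiplicity = 4, geometric multiplicity = 2

Determining the block sizes for each eigenvalue:
  λ = 1: with am = 4 and gm = 2, the partition is not yet determined (e.g. several partitions of 4 into 2 parts exist). Let N = A − (1)·I. Computing rank(N^1) = 2, rank(N^2) = 1, rank(N^3) = 0; the number of blocks of size ≥ j is rank(N^{j−1}) − rank(N^j), giving [2, 1, 1]. So we have 1 block(s) of size 3, 1 block(s) of size 1 → block sizes [3, 1]

Assembling the blocks gives a Jordan form
J =
  [1, 1, 0, 0]
  [0, 1, 1, 0]
  [0, 0, 1, 0]
  [0, 0, 0, 1]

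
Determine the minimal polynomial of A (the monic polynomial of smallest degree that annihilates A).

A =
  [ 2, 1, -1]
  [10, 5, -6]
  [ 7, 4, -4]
x^3 - 3*x^2 + 3*x - 1

The characteristic polynomial is χ_A(x) = (x - 1)^3, so the eigenvalues are known. The minimal polynomial is
  m_A(x) = Π_λ (x − λ)^{k_λ}
where k_λ is the size of the *largest* Jordan block for λ (equivalently, the smallest k with (A − λI)^k v = 0 for every generalised eigenvector v of λ).

  λ = 1: largest Jordan block has size 3, contributing (x − 1)^3

So m_A(x) = (x - 1)^3 = x^3 - 3*x^2 + 3*x - 1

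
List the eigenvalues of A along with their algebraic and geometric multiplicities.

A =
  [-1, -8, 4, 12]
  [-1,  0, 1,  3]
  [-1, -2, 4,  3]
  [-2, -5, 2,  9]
λ = 3: alg = 4, geom = 2

Step 1 — factor the characteristic polynomial to read off the algebraic multiplicities:
  χ_A(x) = (x - 3)^4

Step 2 — compute geometric multiplicities via the rank-nullity identity g(λ) = n − rank(A − λI):
  rank(A − (3)·I) = 2, so dim ker(A − (3)·I) = n − 2 = 2

Summary:
  λ = 3: algebraic multiplicity = 4, geometric multiplicity = 2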